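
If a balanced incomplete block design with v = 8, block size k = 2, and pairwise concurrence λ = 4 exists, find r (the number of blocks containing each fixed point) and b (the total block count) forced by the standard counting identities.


Any 2-(v, k, λ) BIBD satisfies two necessary conditions:
  (i)  Each point sits in r blocks, and counting incidences through any fixed point gives r(k − 1) = λ(v − 1), so r = λ(v − 1)/(k − 1).
  (ii) Total incidences bk = vr, so b = vr/k.
Step 1: r = λ(v − 1)/(k − 1) = 4·(8 − 1)/(2 − 1) = 4·7/1 = 28/1 = 28.
Step 2: b = vr/k = 8·28/2 = 224/2 = 112.
Check integrality: r = 28 ∈ Z ✓, b = 112 ∈ Z ✓.
(These identities are necessary conditions: they determine r and b for any design with these parameters, but do not by themselves prove that one exists.)

r = 28, b = 112.


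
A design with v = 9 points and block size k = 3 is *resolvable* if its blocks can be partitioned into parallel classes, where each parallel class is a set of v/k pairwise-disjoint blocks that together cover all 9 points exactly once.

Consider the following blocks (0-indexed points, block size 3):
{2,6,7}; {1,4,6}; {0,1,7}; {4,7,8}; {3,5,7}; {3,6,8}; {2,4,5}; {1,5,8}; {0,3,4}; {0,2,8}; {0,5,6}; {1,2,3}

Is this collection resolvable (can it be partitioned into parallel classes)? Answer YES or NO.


v = 9, block size k = 3, number of blocks = 12.
For resolvability, blocks must partition into parallel classes of size v/k = 3.
Total blocks must therefore be a multiple of 3: 12 = 3·4 + 0 ⇒ divisible ✓.
Greedy packing gives 4 candidate class(es). Each should be a full parallel class (size 3, covers all 9 points).
  Class 1 (3 blocks): {2,6,7}; {1,5,8}; {0,3,4}. Points covered: [0, 1, 2, 3, 4, 5, 6, 7, 8].
  Class 2 (3 blocks): {1,4,6}; {3,5,7}; {0,2,8}. Points covered: [0, 1, 2, 3, 4, 5, 6, 7, 8].
  Class 3 (3 blocks): {0,1,7}; {3,6,8}; {2,4,5}. Points covered: [0, 1, 2, 3, 4, 5, 6, 7, 8].
  Class 4 (3 blocks): {4,7,8}; {0,5,6}; {1,2,3}. Points covered: [0, 1, 2, 3, 4, 5, 6, 7, 8].
All classes full (size 3)? YES. All classes cover every point? YES.
Resolvable? YES.

YES


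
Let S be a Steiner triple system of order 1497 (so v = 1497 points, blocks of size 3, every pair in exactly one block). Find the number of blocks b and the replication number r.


An STS(v) is a 2-(v, 3, 1) BIBD: block size k = 3, λ = 1.
Replication: r(k − 1) = λ(v − 1) ⇒ r·2 = 1497 − 1 = 1496 ⇒ r = 748.
Block count: bk = vr ⇒ b·3 = 1497·748 = 1119756 ⇒ b = 373252.
(Check via b = v(v − 1)/6 = 1497·1496/6 = 2239512/6 = 373252.)

r = 748, b = 373252.


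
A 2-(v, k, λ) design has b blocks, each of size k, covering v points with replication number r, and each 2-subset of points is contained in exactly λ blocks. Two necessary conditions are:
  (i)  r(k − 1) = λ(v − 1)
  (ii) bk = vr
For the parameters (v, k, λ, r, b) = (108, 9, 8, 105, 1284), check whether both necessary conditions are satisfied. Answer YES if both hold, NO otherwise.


Condition (i): r(k − 1) = 105·8 = 840; λ(v − 1) = 8·107 = 856. Match? NO.
Condition (ii): bk = 1284·9 = 11556; vr = 108·105 = 11340. Match? NO.
Both conditions hold? NO.

NO


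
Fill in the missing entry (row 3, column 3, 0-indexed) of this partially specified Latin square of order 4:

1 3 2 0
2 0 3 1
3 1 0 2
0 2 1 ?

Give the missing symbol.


Row 3 contains symbols [0, 1, 2] — missing [3].
Column 3 contains symbols [0, 1, 2] — missing [3].
The missing symbol must appear in both missing sets; intersection = [3].
Therefore the hidden value is 3.

Missing value = 3.


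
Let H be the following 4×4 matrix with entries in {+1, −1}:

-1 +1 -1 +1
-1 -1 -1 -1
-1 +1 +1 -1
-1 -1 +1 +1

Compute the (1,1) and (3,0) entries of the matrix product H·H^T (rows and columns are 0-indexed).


Row 0 of H: [-1, 1, -1, 1].
Row 1 of H: [-1, -1, -1, -1].
Row 3 of H: [-1, -1, 1, 1].
(H·H^T)[1][1] = Σ_j H[1][j]·H[1][j] = (-1)² + (-1)² + (-1)² + (-1)² = 1 + 1 + 1 + 1 = 4.
(H·H^T)[3][0] = Σ_j H[3][j]·H[0][j] = (-1)·(-1) + (-1)·(1) + (1)·(-1) + (1)·(1) = 1 + -1 + -1 + 1 = 0.
So rows 3 and 0 are orthogonal; the diagonal entry equals n = 4.

(1,1) entry = 4; (3,0) entry = 0.


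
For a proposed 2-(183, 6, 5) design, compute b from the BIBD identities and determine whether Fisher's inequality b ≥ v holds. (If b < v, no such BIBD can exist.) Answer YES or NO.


b = λv(v − 1)/(k(k − 1)) = 5·183·182/(6·5) = 166530/30 = 5551.
Compare with v = 183: b ≥ v, so Fisher's inequality holds.

YES


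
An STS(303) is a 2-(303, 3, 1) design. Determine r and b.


An STS(v) is a 2-(v, 3, 1) BIBD: block size k = 3, λ = 1.
Replication: r(k − 1) = λ(v − 1) ⇒ r·2 = 303 − 1 = 302 ⇒ r = 151.
Block count: bk = vr ⇒ b·3 = 303·151 = 45753 ⇒ b = 15251.
(Check via b = v(v − 1)/6 = 303·302/6 = 91506/6 = 15251.)

r = 151, b = 15251.


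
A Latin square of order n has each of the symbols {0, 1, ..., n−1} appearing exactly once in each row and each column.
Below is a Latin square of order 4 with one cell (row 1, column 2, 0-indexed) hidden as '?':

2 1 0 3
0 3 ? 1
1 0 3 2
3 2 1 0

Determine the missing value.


Row 1 contains symbols [0, 1, 3] — missing [2].
Column 2 contains symbols [0, 1, 3] — missing [2].
The missing symbol must appear in both missing sets; intersection = [2].
Therefore the hidden value is 2.

Missing value = 2.


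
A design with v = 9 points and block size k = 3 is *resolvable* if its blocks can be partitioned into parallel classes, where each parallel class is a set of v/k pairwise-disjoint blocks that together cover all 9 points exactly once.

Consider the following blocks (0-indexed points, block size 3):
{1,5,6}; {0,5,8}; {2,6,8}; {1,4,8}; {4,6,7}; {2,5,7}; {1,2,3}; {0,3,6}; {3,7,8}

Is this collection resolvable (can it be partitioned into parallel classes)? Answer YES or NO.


v = 9, block size k = 3, number of blocks = 9.
For resolvability, blocks must partition into parallel classes of size v/k = 3.
Total blocks must therefore be a multiple of 3: 9 = 3·3 + 0 ⇒ divisible ✓.
Consider block {1,5,6}. The only other block(s) in the collection disjoint from it are {3,7,8} — just 1 block(s). Any parallel class containing {1,5,6} would need 2 other blocks each disjoint from it, so no parallel class of size 3 can contain {1,5,6}.
Since every block must belong to some parallel class in a resolution, the collection cannot be partitioned into parallel classes.
Resolvable? NO.

NO


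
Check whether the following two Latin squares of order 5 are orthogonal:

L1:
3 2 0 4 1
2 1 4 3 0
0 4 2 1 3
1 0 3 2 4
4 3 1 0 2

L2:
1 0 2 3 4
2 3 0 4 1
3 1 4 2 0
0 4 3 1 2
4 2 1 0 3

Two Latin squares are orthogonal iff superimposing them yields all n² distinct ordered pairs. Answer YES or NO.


Form the n² = 25 superimposed pairs (L1[i][j], L2[i][j]), row by row (rows and columns indexed from 0):
row 0: (3,1) (2,0) (0,2) (4,3) (1,4)
row 1: (2,2) (1,3) (4,0) (3,4) (0,1)
row 2: (0,3) (4,1) (2,4) (1,2) (3,0)
row 3: (1,0) (0,4) (3,3) (2,1) (4,2)
row 4: (4,4) (3,2) (1,1) (0,0) (2,3)
Orthogonality requires all 25 pairs distinct.
Check by first coordinate: for each symbol s of L1, list the L2 entries in the n cells where L1 = s; they must all differ.
  L1 = 0: L2 entries (in reading order) 2, 1, 3, 4, 0 — all 5 distinct ✓
  L1 = 1: L2 entries (in reading order) 4, 3, 2, 0, 1 — all 5 distinct ✓
  L1 = 2: L2 entries (in reading order) 0, 2, 4, 1, 3 — all 5 distinct ✓
  L1 = 3: L2 entries (in reading order) 1, 4, 0, 3, 2 — all 5 distinct ✓
  L1 = 4: L2 entries (in reading order) 3, 0, 1, 2, 4 — all 5 distinct ✓
Every symbol of L1 meets every symbol of L2 exactly once, so all 25 pairs are distinct (25 of 25).
Conclusion: YES.

YES


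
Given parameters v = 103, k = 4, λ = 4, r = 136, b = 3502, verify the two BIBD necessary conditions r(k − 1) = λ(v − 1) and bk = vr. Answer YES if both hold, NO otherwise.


Condition (i): r(k − 1) = 136·3 = 408; λ(v − 1) = 4·102 = 408. Match? YES.
Condition (ii): bk = 3502·4 = 14008; vr = 103·136 = 14008. Match? YES.
Both conditions hold? YES.

YES


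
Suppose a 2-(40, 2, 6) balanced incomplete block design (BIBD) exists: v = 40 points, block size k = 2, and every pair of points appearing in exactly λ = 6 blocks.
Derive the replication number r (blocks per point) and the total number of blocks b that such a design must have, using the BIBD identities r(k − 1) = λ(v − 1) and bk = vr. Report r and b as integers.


Any 2-(v, k, λ) BIBD satisfies two necessary conditions:
  (i)  Each point sits in r blocks, and counting incidences through any fixed point gives r(k − 1) = λ(v − 1), so r = λ(v − 1)/(k − 1).
  (ii) Total incidences bk = vr, so b = vr/k.
Step 1: r = λ(v − 1)/(k − 1) = 6·(40 − 1)/(2 − 1) = 6·39/1 = 234/1 = 234.
Step 2: b = vr/k = 40·234/2 = 9360/2 = 4680.
Check integrality: r = 234 ∈ Z ✓, b = 4680 ∈ Z ✓.
(These identities are necessary conditions: they determine r and b for any design with these parameters, but do not by themselves prove that one exists.)

r = 234, b = 4680.


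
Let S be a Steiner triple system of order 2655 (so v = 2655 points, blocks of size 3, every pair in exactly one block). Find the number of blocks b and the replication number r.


An STS(v) is a 2-(v, 3, 1) BIBD: block size k = 3, λ = 1.
Replication: r(k − 1) = λ(v − 1) ⇒ r·2 = 2655 − 1 = 2654 ⇒ r = 1327.
Block count: bk = vr ⇒ b·3 = 2655·1327 = 3523185 ⇒ b = 1174395.

r = 1327, b = 1174395.


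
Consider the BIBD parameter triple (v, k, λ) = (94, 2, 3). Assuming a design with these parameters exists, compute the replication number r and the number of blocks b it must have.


Any 2-(v, k, λ) BIBD satisfies two necessary conditions:
  (i)  Each point sits in r blocks, and counting incidences through any fixed point gives r(k − 1) = λ(v − 1), so r = λ(v − 1)/(k − 1).
  (ii) Total incidences bk = vr, so b = vr/k.
Step 1: r = λ(v − 1)/(k − 1) = 3·(94 − 1)/(2 − 1) = 3·93/1 = 279/1 = 279.
Step 2: b = vr/k = 94·279/2 = 26226/2 = 13113.
Check integrality: r = 279 ∈ Z ✓, b = 13113 ∈ Z ✓.
(These identities are necessary conditions: they determine r and b for any design with these parameters, but do not by themselves prove that one exists.)

r = 279, b = 13113.


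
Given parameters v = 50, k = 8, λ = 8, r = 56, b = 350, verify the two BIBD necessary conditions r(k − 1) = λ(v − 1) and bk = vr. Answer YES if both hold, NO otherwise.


Condition (i): r(k − 1) = 56·7 = 392; λ(v − 1) = 8·49 = 392. Match? YES.
Condition (ii): bk = 350·8 = 2800; vr = 50·56 = 2800. Match? YES.
Both conditions hold? YES.

YES


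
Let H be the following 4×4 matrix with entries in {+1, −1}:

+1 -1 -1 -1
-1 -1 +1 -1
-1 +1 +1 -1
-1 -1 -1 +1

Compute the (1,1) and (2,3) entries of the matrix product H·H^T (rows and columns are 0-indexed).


Row 1 of H: [-1, -1, 1, -1].
Row 2 of H: [-1, 1, 1, -1].
Row 3 of H: [-1, -1, -1, 1].
(H·H^T)[1][1] = Σ_j H[1][j]·H[1][j] = (-1)² + (-1)² + (1)² + (-1)² = 1 + 1 + 1 + 1 = 4.
(H·H^T)[2][3] = Σ_j H[2][j]·H[3][j] = (-1)·(-1) + (1)·(-1) + (1)·(-1) + (-1)·(1) = 1 + -1 + -1 + -1 = -2.
Rows 2 and 3 are not orthogonal (dot product = -2 ≠ 0), so H is not a Hadamard matrix.

(1,1) entry = 4; (2,3) entry = -2.


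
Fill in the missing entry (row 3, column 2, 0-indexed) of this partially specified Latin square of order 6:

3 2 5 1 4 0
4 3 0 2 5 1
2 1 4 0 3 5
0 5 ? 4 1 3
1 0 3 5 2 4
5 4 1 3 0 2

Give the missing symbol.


Row 3 contains symbols [0, 1, 3, 4, 5] — missing [2].
Column 2 contains symbols [0, 1, 3, 4, 5] — missing [2].
The missing symbol must appear in both missing sets; intersection = [2].
Therefore the hidden value is 2.

Missing value = 2.


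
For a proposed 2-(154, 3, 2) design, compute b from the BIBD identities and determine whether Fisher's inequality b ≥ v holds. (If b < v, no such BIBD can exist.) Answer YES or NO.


r = λ(v − 1)/(k − 1) = 2·153/2 = 153.
b = vr/k = 154·153/3 = 7854.
Fisher's inequality: b ≥ v ⇔ 7854 ≥ 154? YES.

YES


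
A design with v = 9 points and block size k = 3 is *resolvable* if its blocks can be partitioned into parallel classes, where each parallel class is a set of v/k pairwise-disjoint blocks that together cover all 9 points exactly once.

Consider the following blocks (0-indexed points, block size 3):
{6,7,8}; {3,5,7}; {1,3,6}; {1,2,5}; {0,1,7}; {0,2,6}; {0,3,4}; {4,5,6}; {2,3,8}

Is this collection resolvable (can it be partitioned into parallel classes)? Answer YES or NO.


v = 9, block size k = 3, number of blocks = 9.
For resolvability, blocks must partition into parallel classes of size v/k = 3.
Total blocks must therefore be a multiple of 3: 9 = 3·3 + 0 ⇒ divisible ✓.
Consider block {3,5,7}. The only other block(s) in the collection disjoint from it are {0,2,6} — just 1 block(s). Any parallel class containing {3,5,7} would need 2 other blocks each disjoint from it, so no parallel class of size 3 can contain {3,5,7}.
Since every block must belong to some parallel class in a resolution, the collection cannot be partitioned into parallel classes.
Resolvable? NO.

NO


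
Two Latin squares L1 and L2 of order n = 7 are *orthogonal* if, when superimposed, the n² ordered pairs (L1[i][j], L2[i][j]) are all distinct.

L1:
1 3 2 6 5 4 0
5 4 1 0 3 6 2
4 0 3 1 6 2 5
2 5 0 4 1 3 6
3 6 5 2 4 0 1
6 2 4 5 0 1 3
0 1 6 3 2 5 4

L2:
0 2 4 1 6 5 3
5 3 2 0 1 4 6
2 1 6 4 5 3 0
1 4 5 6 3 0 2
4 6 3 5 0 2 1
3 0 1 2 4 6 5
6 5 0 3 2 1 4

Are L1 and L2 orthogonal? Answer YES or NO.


Form the n² = 49 superimposed pairs (L1[i][j], L2[i][j]), row by row (rows and columns indexed from 0):
row 0: (1,0) (3,2) (2,4) (6,1) (5,6) (4,5) (0,3)
row 1: (5,5) (4,3) (1,2) (0,0) (3,1) (6,4) (2,6)
row 2: (4,2) (0,1) (3,6) (1,4) (6,5) (2,3) (5,0)
row 3: (2,1) (5,4) (0,5) (4,6) (1,3) (3,0) (6,2)
row 4: (3,4) (6,6) (5,3) (2,5) (4,0) (0,2) (1,1)
row 5: (6,3) (2,0) (4,1) (5,2) (0,4) (1,6) (3,5)
row 6: (0,6) (1,5) (6,0) (3,3) (2,2) (5,1) (4,4)
Orthogonality requires all 49 pairs distinct.
Check by first coordinate: for each symbol s of L1, list the L2 entries in the n cells where L1 = s; they must all differ.
  L1 = 0: L2 entries (in reading order) 3, 0, 1, 5, 2, 4, 6 — all 7 distinct ✓
  L1 = 1: L2 entries (in reading order) 0, 2, 4, 3, 1, 6, 5 — all 7 distinct ✓
  L1 = 2: L2 entries (in reading order) 4, 6, 3, 1, 5, 0, 2 — all 7 distinct ✓
  L1 = 3: L2 entries (in reading order) 2, 1, 6, 0, 4, 5, 3 — all 7 distinct ✓
  L1 = 4: L2 entries (in reading order) 5, 3, 2, 6, 0, 1, 4 — all 7 distinct ✓
  L1 = 5: L2 entries (in reading order) 6, 5, 0, 4, 3, 2, 1 — all 7 distinct ✓
  L1 = 6: L2 entries (in reading order) 1, 4, 5, 2, 6, 3, 0 — all 7 distinct ✓
Every symbol of L1 meets every symbol of L2 exactly once, so all 49 pairs are distinct (49 of 49).
Conclusion: YES.

YES


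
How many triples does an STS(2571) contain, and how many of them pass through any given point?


An STS(v) is a 2-(v, 3, 1) BIBD: block size k = 3, λ = 1.
Replication: r(k − 1) = λ(v − 1) ⇒ r·2 = 2571 − 1 = 2570 ⇒ r = 1285.
Block count: bk = vr ⇒ b·3 = 2571·1285 = 3303735 ⇒ b = 1101245.

r = 1285, b = 1101245.


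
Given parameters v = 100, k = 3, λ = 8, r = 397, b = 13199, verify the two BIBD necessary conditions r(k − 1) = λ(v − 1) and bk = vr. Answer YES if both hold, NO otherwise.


Condition (i): r(k − 1) = 397·2 = 794; λ(v − 1) = 8·99 = 792. Match? NO.
Condition (ii): bk = 13199·3 = 39597; vr = 100·397 = 39700. Match? NO.
Both conditions hold? NO.

NO


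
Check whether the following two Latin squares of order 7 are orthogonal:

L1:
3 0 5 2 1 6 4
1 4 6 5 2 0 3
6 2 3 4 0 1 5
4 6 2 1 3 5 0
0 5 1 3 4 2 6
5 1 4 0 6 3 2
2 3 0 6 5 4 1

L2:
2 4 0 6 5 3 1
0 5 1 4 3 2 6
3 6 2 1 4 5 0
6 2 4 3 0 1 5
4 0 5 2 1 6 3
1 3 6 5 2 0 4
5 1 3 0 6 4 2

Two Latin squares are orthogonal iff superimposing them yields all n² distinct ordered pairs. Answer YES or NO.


Form the n² = 49 superimposed pairs (L1[i][j], L2[i][j]), row by row (rows and columns indexed from 0):
row 0: (3,2) (0,4) (5,0) (2,6) (1,5) (6,3) (4,1)
row 1: (1,0) (4,5) (6,1) (5,4) (2,3) (0,2) (3,6)
row 2: (6,3) (2,6) (3,2) (4,1) (0,4) (1,5) (5,0)
row 3: (4,6) (6,2) (2,4) (1,3) (3,0) (5,1) (0,5)
row 4: (0,4) (5,0) (1,5) (3,2) (4,1) (2,6) (6,3)
row 5: (5,1) (1,3) (4,6) (0,5) (6,2) (3,0) (2,4)
row 6: (2,5) (3,1) (0,3) (6,0) (5,6) (4,4) (1,2)
Orthogonality requires all 49 pairs distinct.
But the pair (6,3) repeats: cell (0,5) has L1 = 6, L2 = 3, and cell (2,0) has L1 = 6, L2 = 3.
A repeated pair means some other pair never occurs (only 28 distinct pairs out of 49), so the squares are not orthogonal.
Conclusion: NO.

NO


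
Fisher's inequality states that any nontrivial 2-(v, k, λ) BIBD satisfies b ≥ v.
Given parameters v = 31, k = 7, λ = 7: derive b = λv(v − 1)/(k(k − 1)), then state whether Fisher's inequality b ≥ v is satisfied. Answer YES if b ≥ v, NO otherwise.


b = λv(v − 1)/(k(k − 1)) = 7·31·30/(7·6) = 6510/42 = 155.
Compare with v = 31: b ≥ v, so Fisher's inequality holds.

YES


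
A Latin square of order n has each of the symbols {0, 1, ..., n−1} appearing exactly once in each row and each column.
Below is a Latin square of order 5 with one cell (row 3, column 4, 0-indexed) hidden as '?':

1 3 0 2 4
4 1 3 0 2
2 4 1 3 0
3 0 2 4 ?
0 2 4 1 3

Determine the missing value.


Row 3 contains symbols [0, 2, 3, 4] — missing [1].
Column 4 contains symbols [0, 2, 3, 4] — missing [1].
The missing symbol must appear in both missing sets; intersection = [1].
Therefore the hidden value is 1.

Missing value = 1.


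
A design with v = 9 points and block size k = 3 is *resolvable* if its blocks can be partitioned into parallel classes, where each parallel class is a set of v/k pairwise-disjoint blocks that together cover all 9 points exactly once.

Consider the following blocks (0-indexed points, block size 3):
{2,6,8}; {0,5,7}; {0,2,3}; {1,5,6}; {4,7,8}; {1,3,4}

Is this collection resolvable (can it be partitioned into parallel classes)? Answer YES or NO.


v = 9, block size k = 3, number of blocks = 6.
For resolvability, blocks must partition into parallel classes of size v/k = 3.
Total blocks must therefore be a multiple of 3: 6 = 3·2 + 0 ⇒ divisible ✓.
Greedy packing gives 2 candidate class(es). Each should be a full parallel class (size 3, covers all 9 points).
  Class 1 (3 blocks): {2,6,8}; {0,5,7}; {1,3,4}. Points covered: [0, 1, 2, 3, 4, 5, 6, 7, 8].
  Class 2 (3 blocks): {0,2,3}; {1,5,6}; {4,7,8}. Points covered: [0, 1, 2, 3, 4, 5, 6, 7, 8].
All classes full (size 3)? YES. All classes cover every point? YES.
Resolvable? YES.

YES


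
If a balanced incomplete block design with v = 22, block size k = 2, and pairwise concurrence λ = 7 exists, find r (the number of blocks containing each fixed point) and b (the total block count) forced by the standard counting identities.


Any 2-(v, k, λ) BIBD satisfies two necessary conditions:
  (i)  Each point sits in r blocks, and counting incidences through any fixed point gives r(k − 1) = λ(v − 1), so r = λ(v − 1)/(k − 1).
  (ii) Total incidences bk = vr, so b = vr/k.
Step 1: r = λ(v − 1)/(k − 1) = 7·(22 − 1)/(2 − 1) = 7·21/1 = 147/1 = 147.
Step 2: b = vr/k = 22·147/2 = 3234/2 = 1617.
Check integrality: r = 147 ∈ Z ✓, b = 1617 ∈ Z ✓.
(These identities are necessary conditions: they determine r and b for any design with these parameters, but do not by themselves prove that one exists.)

r = 147, b = 1617.


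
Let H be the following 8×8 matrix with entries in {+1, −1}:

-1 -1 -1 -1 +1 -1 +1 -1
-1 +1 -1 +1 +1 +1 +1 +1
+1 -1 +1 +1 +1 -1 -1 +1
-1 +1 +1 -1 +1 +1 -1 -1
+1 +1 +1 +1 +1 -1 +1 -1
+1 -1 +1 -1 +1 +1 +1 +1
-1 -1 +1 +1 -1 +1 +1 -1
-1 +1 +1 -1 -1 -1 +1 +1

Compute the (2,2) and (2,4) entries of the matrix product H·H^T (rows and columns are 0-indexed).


Row 2 of H: [1, -1, 1, 1, 1, -1, -1, 1].
Row 4 of H: [1, 1, 1, 1, 1, -1, 1, -1].
(H·H^T)[2][2] = Σ_j H[2][j]·H[2][j] = (1)² + (-1)² + (1)² + (1)² + (1)² + (-1)² + (-1)² + (1)² = 1 + 1 + 1 + 1 + 1 + 1 + 1 + 1 = 8.
(H·H^T)[2][4] = Σ_j H[2][j]·H[4][j] = (1)·(1) + (-1)·(1) + (1)·(1) + (1)·(1) + (1)·(1) + (-1)·(-1) + (-1)·(1) + (1)·(-1) = 1 + -1 + 1 + 1 + 1 + 1 + -1 + -1 = 2.
Rows 2 and 4 are not orthogonal (dot product = 2 ≠ 0), so H is not a Hadamard matrix.

(2,2) entry = 8; (2,4) entry = 2.


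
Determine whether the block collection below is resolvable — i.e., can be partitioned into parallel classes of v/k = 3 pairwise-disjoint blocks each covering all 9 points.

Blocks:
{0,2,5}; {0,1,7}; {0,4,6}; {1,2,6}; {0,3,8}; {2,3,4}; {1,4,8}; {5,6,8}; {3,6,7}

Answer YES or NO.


v = 9, block size k = 3, number of blocks = 9.
For resolvability, blocks must partition into parallel classes of size v/k = 3.
Total blocks must therefore be a multiple of 3: 9 = 3·3 + 0 ⇒ divisible ✓.
Consider block {0,4,6}. It intersects every other block in the collection, so no parallel class of size 3 can contain it.
Since every block must belong to some parallel class in a resolution, the collection cannot be partitioned into parallel classes.
Resolvable? NO.

NO


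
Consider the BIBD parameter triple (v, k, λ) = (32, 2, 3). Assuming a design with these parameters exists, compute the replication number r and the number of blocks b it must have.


Any 2-(v, k, λ) BIBD satisfies two necessary conditions:
  (i)  Each point sits in r blocks, and counting incidences through any fixed point gives r(k − 1) = λ(v − 1), so r = λ(v − 1)/(k − 1).
  (ii) Total incidences bk = vr, so b = vr/k.
Step 1: r = λ(v − 1)/(k − 1) = 3·(32 − 1)/(2 − 1) = 3·31/1 = 93/1 = 93.
Step 2: b = vr/k = 32·93/2 = 2976/2 = 1488.
Check integrality: r = 93 ∈ Z ✓, b = 1488 ∈ Z ✓.
(These identities are necessary conditions: they determine r and b for any design with these parameters, but do not by themselves prove that one exists.)

r = 93, b = 1488.


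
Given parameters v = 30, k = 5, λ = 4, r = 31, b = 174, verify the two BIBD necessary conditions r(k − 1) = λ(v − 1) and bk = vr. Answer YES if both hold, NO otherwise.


Condition (i): r(k − 1) = 31·4 = 124; λ(v − 1) = 4·29 = 116. Match? NO.
Condition (ii): bk = 174·5 = 870; vr = 30·31 = 930. Match? NO.
Both conditions hold? NO.

NO


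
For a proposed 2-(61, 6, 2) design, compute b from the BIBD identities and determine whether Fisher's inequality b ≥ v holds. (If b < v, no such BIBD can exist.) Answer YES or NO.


b = λv(v − 1)/(k(k − 1)) = 2·61·60/(6·5) = 7320/30 = 244.
Compare with v = 61: b ≥ v, so Fisher's inequality holds.

YES


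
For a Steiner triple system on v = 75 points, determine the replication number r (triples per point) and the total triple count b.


An STS(v) is a 2-(v, 3, 1) BIBD: block size k = 3, λ = 1.
Replication: r(k − 1) = λ(v − 1) ⇒ r·2 = 75 − 1 = 74 ⇒ r = 37.
Block count: bk = vr ⇒ b·3 = 75·37 = 2775 ⇒ b = 925.
(Check via b = v(v − 1)/6 = 75·74/6 = 5550/6 = 925.)

r = 37, b = 925.


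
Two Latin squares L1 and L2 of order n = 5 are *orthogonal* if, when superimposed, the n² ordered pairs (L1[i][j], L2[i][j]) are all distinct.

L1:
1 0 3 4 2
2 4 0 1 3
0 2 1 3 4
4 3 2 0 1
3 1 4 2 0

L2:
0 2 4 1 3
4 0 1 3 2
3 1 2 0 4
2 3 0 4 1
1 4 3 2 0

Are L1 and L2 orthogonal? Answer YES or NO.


Form the n² = 25 superimposed pairs (L1[i][j], L2[i][j]), row by row (rows and columns indexed from 0):
row 0: (1,0) (0,2) (3,4) (4,1) (2,3)
row 1: (2,4) (4,0) (0,1) (1,3) (3,2)
row 2: (0,3) (2,1) (1,2) (3,0) (4,4)
row 3: (4,2) (3,3) (2,0) (0,4) (1,1)
row 4: (3,1) (1,4) (4,3) (2,2) (0,0)
Orthogonality requires all 25 pairs distinct.
Check by first coordinate: for each symbol s of L1, list the L2 entries in the n cells where L1 = s; they must all differ.
  L1 = 0: L2 entries (in reading order) 2, 1, 3, 4, 0 — all 5 distinct ✓
  L1 = 1: L2 entries (in reading order) 0, 3, 2, 1, 4 — all 5 distinct ✓
  L1 = 2: L2 entries (in reading order) 3, 4, 1, 0, 2 — all 5 distinct ✓
  L1 = 3: L2 entries (in reading order) 4, 2, 0, 3, 1 — all 5 distinct ✓
  L1 = 4: L2 entries (in reading order) 1, 0, 4, 2, 3 — all 5 distinct ✓
Every symbol of L1 meets every symbol of L2 exactly once, so all 25 pairs are distinct (25 of 25).
Conclusion: YES.

YES


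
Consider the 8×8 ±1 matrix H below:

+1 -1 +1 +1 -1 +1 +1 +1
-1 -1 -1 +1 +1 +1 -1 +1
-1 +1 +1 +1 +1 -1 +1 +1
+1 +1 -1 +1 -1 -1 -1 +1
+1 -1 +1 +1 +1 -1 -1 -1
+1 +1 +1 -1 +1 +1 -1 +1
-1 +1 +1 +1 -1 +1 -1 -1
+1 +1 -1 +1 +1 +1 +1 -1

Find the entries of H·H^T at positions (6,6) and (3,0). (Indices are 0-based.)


Row 0 of H: [1, -1, 1, 1, -1, 1, 1, 1].
Row 3 of H: [1, 1, -1, 1, -1, -1, -1, 1].
Row 6 of H: [-1, 1, 1, 1, -1, 1, -1, -1].
(H·H^T)[6][6] = Σ_j H[6][j]·H[6][j] = (-1)² + (1)² + (1)² + (1)² + (-1)² + (1)² + (-1)² + (-1)² = 1 + 1 + 1 + 1 + 1 + 1 + 1 + 1 = 8.
(H·H^T)[3][0] = Σ_j H[3][j]·H[0][j] = (1)·(1) + (1)·(-1) + (-1)·(1) + (1)·(1) + (-1)·(-1) + (-1)·(1) + (-1)·(1) + (1)·(1) = 1 + -1 + -1 + 1 + 1 + -1 + -1 + 1 = 0.
So rows 3 and 0 are orthogonal; the diagonal entry equals n = 8.

(6,6) entry = 8; (3,0) entry = 0.


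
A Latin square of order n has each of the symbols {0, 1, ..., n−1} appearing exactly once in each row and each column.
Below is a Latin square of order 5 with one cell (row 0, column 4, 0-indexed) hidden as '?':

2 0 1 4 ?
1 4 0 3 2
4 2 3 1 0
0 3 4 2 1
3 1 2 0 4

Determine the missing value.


Row 0 contains symbols [0, 1, 2, 4] — missing [3].
Column 4 contains symbols [0, 1, 2, 4] — missing [3].
The missing symbol must appear in both missing sets; intersection = [3].
Therefore the hidden value is 3.

Missing value = 3.


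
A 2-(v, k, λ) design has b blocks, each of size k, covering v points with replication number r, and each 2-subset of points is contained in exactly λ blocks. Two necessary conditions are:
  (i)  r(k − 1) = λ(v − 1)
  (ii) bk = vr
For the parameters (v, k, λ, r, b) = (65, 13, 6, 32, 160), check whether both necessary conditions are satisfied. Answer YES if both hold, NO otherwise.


Condition (i): r(k − 1) = 32·12 = 384; λ(v − 1) = 6·64 = 384. Match? YES.
Condition (ii): bk = 160·13 = 2080; vr = 65·32 = 2080. Match? YES.
Both conditions hold? YES.

YES


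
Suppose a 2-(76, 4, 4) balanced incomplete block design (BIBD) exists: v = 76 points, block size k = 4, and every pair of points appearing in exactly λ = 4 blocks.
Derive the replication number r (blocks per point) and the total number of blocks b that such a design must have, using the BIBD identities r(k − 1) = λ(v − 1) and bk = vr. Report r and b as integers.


Any 2-(v, k, λ) BIBD satisfies two necessary conditions:
  (i)  Each point sits in r blocks, and counting incidences through any fixed point gives r(k − 1) = λ(v − 1), so r = λ(v − 1)/(k − 1).
  (ii) Total incidences bk = vr, so b = vr/k.
Step 1: r = λ(v − 1)/(k − 1) = 4·(76 − 1)/(4 − 1) = 4·75/3 = 300/3 = 100.
Step 2: b = vr/k = 76·100/4 = 7600/4 = 1900.
Check integrality: r = 100 ∈ Z ✓, b = 1900 ∈ Z ✓.
(These identities are necessary conditions: they determine r and b for any design with these parameters, but do not by themselves prove that one exists.)

r = 100, b = 1900.


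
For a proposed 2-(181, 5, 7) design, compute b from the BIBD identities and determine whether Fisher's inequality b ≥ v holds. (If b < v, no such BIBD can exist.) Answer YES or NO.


b = λv(v − 1)/(k(k − 1)) = 7·181·180/(5·4) = 228060/20 = 11403.
Compare with v = 181: b ≥ v, so Fisher's inequality holds.

YES


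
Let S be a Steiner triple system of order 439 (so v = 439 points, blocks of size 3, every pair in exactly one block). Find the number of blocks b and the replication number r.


An STS(v) is a 2-(v, 3, 1) BIBD: block size k = 3, λ = 1.
Replication: r(k − 1) = λ(v − 1) ⇒ r·2 = 439 − 1 = 438 ⇒ r = 219.
Block count: b = v(v − 1)/6 = 439·438/6 = 192282/6 = 32047.
(Check via bk = vr: 32047·3 = 96141 = 439·219 = 96141 ✓.)

r = 219, b = 32047.


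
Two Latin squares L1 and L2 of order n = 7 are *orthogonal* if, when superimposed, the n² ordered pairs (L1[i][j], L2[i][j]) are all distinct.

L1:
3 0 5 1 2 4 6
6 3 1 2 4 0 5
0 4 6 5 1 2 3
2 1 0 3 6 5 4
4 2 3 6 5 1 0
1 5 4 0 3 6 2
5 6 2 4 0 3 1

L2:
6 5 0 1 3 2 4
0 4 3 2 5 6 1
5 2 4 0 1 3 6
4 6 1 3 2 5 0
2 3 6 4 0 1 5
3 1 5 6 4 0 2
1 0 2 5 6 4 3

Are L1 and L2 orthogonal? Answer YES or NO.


Form the n² = 49 superimposed pairs (L1[i][j], L2[i][j]), row by row (rows and columns indexed from 0):
row 0: (3,6) (0,5) (5,0) (1,1) (2,3) (4,2) (6,4)
row 1: (6,0) (3,4) (1,3) (2,2) (4,5) (0,6) (5,1)
row 2: (0,5) (4,2) (6,4) (5,0) (1,1) (2,3) (3,6)
row 3: (2,4) (1,6) (0,1) (3,3) (6,2) (5,5) (4,0)
row 4: (4,2) (2,3) (3,6) (6,4) (5,0) (1,1) (0,5)
row 5: (1,3) (5,1) (4,5) (0,6) (3,4) (6,0) (2,2)
row 6: (5,1) (6,0) (2,2) (4,5) (0,6) (3,4) (1,3)
Orthogonality requires all 49 pairs distinct.
But the pair (0,5) repeats: cell (0,1) has L1 = 0, L2 = 5, and cell (2,0) has L1 = 0, L2 = 5.
A repeated pair means some other pair never occurs (only 21 distinct pairs out of 49), so the squares are not orthogonal.
Conclusion: NO.

NO


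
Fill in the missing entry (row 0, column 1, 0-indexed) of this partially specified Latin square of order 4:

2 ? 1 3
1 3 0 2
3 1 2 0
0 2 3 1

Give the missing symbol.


Row 0 contains symbols [1, 2, 3] — missing [0].
Column 1 contains symbols [1, 2, 3] — missing [0].
The missing symbol must appear in both missing sets; intersection = [0].
Therefore the hidden value is 0.

Missing value = 0.


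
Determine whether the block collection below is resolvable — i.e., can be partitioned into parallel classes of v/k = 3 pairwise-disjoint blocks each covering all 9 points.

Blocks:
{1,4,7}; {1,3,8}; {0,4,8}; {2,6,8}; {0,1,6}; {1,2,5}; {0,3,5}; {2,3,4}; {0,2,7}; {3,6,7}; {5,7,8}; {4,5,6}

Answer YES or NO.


v = 9, block size k = 3, number of blocks = 12.
For resolvability, blocks must partition into parallel classes of size v/k = 3.
Total blocks must therefore be a multiple of 3: 12 = 3·4 + 0 ⇒ divisible ✓.
Greedy packing gives 4 candidate class(es). Each should be a full parallel class (size 3, covers all 9 points).
  Class 1 (3 blocks): {1,4,7}; {2,6,8}; {0,3,5}. Points covered: [0, 1, 2, 3, 4, 5, 6, 7, 8].
  Class 2 (3 blocks): {1,3,8}; {0,2,7}; {4,5,6}. Points covered: [0, 1, 2, 3, 4, 5, 6, 7, 8].
  Class 3 (3 blocks): {0,4,8}; {1,2,5}; {3,6,7}. Points covered: [0, 1, 2, 3, 4, 5, 6, 7, 8].
  Class 4 (3 blocks): {0,1,6}; {2,3,4}; {5,7,8}. Points covered: [0, 1, 2, 3, 4, 5, 6, 7, 8].
All classes full (size 3)? YES. All classes cover every point? YES.
Resolvable? YES.

YES


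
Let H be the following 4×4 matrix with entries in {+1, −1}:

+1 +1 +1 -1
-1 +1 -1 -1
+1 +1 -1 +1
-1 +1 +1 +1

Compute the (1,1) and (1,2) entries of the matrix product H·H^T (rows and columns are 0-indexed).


Row 1 of H: [-1, 1, -1, -1].
Row 2 of H: [1, 1, -1, 1].
(H·H^T)[1][1] = Σ_j H[1][j]·H[1][j] = (-1)² + (1)² + (-1)² + (-1)² = 1 + 1 + 1 + 1 = 4.
(H·H^T)[1][2] = Σ_j H[1][j]·H[2][j] = (-1)·(1) + (1)·(1) + (-1)·(-1) + (-1)·(1) = -1 + 1 + 1 + -1 = 0.
So rows 1 and 2 are orthogonal; the diagonal entry equals n = 4.

(1,1) entry = 4; (1,2) entry = 0.


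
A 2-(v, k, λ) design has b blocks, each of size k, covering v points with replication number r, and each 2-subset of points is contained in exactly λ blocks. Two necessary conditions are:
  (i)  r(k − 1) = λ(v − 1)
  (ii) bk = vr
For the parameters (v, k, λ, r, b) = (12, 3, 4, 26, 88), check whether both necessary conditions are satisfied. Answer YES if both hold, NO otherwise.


Condition (i): r(k − 1) = 26·2 = 52; λ(v − 1) = 4·11 = 44. Match? NO.
Condition (ii): bk = 88·3 = 264; vr = 12·26 = 312. Match? NO.
Both conditions hold? NO.

NO


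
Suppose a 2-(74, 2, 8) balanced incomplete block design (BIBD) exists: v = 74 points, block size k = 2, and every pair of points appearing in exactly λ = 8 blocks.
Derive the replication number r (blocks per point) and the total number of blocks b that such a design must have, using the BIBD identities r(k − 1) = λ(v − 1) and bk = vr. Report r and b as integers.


Any 2-(v, k, λ) BIBD satisfies two necessary conditions:
  (i)  Each point sits in r blocks, and counting incidences through any fixed point gives r(k − 1) = λ(v − 1), so r = λ(v − 1)/(k − 1).
  (ii) Total incidences bk = vr, so b = vr/k.
Step 1: r = λ(v − 1)/(k − 1) = 8·(74 − 1)/(2 − 1) = 8·73/1 = 584/1 = 584.
Step 2: b = vr/k = 74·584/2 = 43216/2 = 21608.
Check integrality: r = 584 ∈ Z ✓, b = 21608 ∈ Z ✓.
(These identities are necessary conditions: they determine r and b for any design with these parameters, but do not by themselves prove that one exists.)

r = 584, b = 21608.


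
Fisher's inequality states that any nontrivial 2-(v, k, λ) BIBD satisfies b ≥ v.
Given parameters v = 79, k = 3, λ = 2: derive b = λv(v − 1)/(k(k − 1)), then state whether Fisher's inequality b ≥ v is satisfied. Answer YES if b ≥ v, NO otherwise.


r = λ(v − 1)/(k − 1) = 2·78/2 = 78.
b = vr/k = 79·78/3 = 2054.
Fisher's inequality: b ≥ v ⇔ 2054 ≥ 79? YES.

YES


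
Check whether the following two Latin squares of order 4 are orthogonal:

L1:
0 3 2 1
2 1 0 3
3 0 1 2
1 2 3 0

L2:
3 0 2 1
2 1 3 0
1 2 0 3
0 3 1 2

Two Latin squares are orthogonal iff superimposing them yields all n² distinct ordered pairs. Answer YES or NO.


Form the n² = 16 superimposed pairs (L1[i][j], L2[i][j]), row by row (rows and columns indexed from 0):
row 0: (0,3) (3,0) (2,2) (1,1)
row 1: (2,2) (1,1) (0,3) (3,0)
row 2: (3,1) (0,2) (1,0) (2,3)
row 3: (1,0) (2,3) (3,1) (0,2)
Orthogonality requires all 16 pairs distinct.
But the pair (2,2) repeats: cell (0,2) has L1 = 2, L2 = 2, and cell (1,0) has L1 = 2, L2 = 2.
A repeated pair means some other pair never occurs (only 8 distinct pairs out of 16), so the squares are not orthogonal.
Conclusion: NO.

NO


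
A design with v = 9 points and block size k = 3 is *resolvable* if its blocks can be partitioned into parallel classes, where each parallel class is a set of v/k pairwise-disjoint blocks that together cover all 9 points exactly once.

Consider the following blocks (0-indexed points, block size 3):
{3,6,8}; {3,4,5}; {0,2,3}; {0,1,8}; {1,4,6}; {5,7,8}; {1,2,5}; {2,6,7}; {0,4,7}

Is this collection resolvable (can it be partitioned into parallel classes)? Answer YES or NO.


v = 9, block size k = 3, number of blocks = 9.
For resolvability, blocks must partition into parallel classes of size v/k = 3.
Total blocks must therefore be a multiple of 3: 9 = 3·3 + 0 ⇒ divisible ✓.
Greedy packing gives 3 candidate class(es). Each should be a full parallel class (size 3, covers all 9 points).
  Class 1 (3 blocks): {3,6,8}; {1,2,5}; {0,4,7}. Points covered: [0, 1, 2, 3, 4, 5, 6, 7, 8].
  Class 2 (3 blocks): {3,4,5}; {0,1,8}; {2,6,7}. Points covered: [0, 1, 2, 3, 4, 5, 6, 7, 8].
  Class 3 (3 blocks): {0,2,3}; {1,4,6}; {5,7,8}. Points covered: [0, 1, 2, 3, 4, 5, 6, 7, 8].
All classes full (size 3)? YES. All classes cover every point? YES.
Resolvable? YES.

YES


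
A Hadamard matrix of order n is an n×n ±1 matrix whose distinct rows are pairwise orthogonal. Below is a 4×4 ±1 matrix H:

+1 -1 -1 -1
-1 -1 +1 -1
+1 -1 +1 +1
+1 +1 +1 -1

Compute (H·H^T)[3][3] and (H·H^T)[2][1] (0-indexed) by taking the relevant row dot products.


Row 1 of H: [-1, -1, 1, -1].
Row 2 of H: [1, -1, 1, 1].
Row 3 of H: [1, 1, 1, -1].
(H·H^T)[3][3] = Σ_j H[3][j]·H[3][j] = (1)² + (1)² + (1)² + (-1)² = 1 + 1 + 1 + 1 = 4.
(H·H^T)[2][1] = Σ_j H[2][j]·H[1][j] = (1)·(-1) + (-1)·(-1) + (1)·(1) + (1)·(-1) = -1 + 1 + 1 + -1 = 0.
So rows 2 and 1 are orthogonal; the diagonal entry equals n = 4.

(3,3) entry = 4; (2,1) entry = 0.


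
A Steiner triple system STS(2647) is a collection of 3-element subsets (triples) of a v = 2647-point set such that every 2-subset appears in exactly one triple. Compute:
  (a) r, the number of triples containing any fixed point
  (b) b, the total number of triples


An STS(v) is a 2-(v, 3, 1) BIBD: block size k = 3, λ = 1.
Replication: r(k − 1) = λ(v − 1) ⇒ r·2 = 2647 − 1 = 2646 ⇒ r = 1323.
Block count: bk = vr ⇒ b·3 = 2647·1323 = 3501981 ⇒ b = 1167327.
(Check via b = v(v − 1)/6 = 2647·2646/6 = 7003962/6 = 1167327.)

r = 1323, b = 1167327.


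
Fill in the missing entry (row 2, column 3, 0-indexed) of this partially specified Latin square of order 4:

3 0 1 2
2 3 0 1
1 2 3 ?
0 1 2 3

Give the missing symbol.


Row 2 contains symbols [1, 2, 3] — missing [0].
Column 3 contains symbols [1, 2, 3] — missing [0].
The missing symbol must appear in both missing sets; intersection = [0].
Therefore the hidden value is 0.

Missing value = 0.


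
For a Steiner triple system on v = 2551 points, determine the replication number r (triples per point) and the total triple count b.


An STS(v) is a 2-(v, 3, 1) BIBD: block size k = 3, λ = 1.
Replication: r(k − 1) = λ(v − 1) ⇒ r·2 = 2551 − 1 = 2550 ⇒ r = 1275.
Block count: b = v(v − 1)/6 = 2551·2550/6 = 6505050/6 = 1084175.

r = 1275, b = 1084175.


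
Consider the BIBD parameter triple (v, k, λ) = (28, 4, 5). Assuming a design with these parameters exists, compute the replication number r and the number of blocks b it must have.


Any 2-(v, k, λ) BIBD satisfies two necessary conditions:
  (i)  Each point sits in r blocks, and counting incidences through any fixed point gives r(k − 1) = λ(v − 1), so r = λ(v − 1)/(k − 1).
  (ii) Total incidences bk = vr, so b = vr/k.
Step 1: r = λ(v − 1)/(k − 1) = 5·(28 − 1)/(4 − 1) = 5·27/3 = 135/3 = 45.
Step 2: b = vr/k = 28·45/4 = 1260/4 = 315.
Check integrality: r = 45 ∈ Z ✓, b = 315 ∈ Z ✓.
(These identities are necessary conditions: they determine r and b for any design with these parameters, but do not by themselves prove that one exists.)

r = 45, b = 315.


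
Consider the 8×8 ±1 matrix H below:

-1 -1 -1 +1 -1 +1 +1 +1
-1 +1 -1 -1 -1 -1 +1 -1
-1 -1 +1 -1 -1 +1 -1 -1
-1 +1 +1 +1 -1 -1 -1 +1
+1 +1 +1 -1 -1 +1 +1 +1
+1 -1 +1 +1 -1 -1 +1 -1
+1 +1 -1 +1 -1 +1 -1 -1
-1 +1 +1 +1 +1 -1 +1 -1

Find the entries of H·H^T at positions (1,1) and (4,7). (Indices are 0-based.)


Row 1 of H: [-1, 1, -1, -1, -1, -1, 1, -1].
Row 4 of H: [1, 1, 1, -1, -1, 1, 1, 1].
Row 7 of H: [-1, 1, 1, 1, 1, -1, 1, -1].
(H·H^T)[1][1] = Σ_j H[1][j]·H[1][j] = (-1)² + (1)² + (-1)² + (-1)² + (-1)² + (-1)² + (1)² + (-1)² = 1 + 1 + 1 + 1 + 1 + 1 + 1 + 1 = 8.
(H·H^T)[4][7] = Σ_j H[4][j]·H[7][j] = (1)·(-1) + (1)·(1) + (1)·(1) + (-1)·(1) + (-1)·(1) + (1)·(-1) + (1)·(1) + (1)·(-1) = -1 + 1 + 1 + -1 + -1 + -1 + 1 + -1 = -2.
Rows 4 and 7 are not orthogonal (dot product = -2 ≠ 0), so H is not a Hadamard matrix.

(1,1) entry = 8; (4,7) entry = -2.


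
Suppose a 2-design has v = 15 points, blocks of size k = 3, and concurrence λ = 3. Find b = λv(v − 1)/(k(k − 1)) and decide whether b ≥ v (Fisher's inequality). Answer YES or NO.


b = λv(v − 1)/(k(k − 1)) = 3·15·14/(3·2) = 630/6 = 105.
Compare with v = 15: b ≥ v, so Fisher's inequality holds.

YES


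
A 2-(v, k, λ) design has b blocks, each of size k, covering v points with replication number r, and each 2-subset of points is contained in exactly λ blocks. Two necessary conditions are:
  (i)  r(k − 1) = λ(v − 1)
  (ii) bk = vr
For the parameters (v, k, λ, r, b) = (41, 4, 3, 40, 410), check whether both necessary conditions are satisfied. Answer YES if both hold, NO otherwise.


Condition (i): r(k − 1) = 40·3 = 120; λ(v − 1) = 3·40 = 120. Match? YES.
Condition (ii): bk = 410·4 = 1640; vr = 41·40 = 1640. Match? YES.
Both conditions hold? YES.

YES


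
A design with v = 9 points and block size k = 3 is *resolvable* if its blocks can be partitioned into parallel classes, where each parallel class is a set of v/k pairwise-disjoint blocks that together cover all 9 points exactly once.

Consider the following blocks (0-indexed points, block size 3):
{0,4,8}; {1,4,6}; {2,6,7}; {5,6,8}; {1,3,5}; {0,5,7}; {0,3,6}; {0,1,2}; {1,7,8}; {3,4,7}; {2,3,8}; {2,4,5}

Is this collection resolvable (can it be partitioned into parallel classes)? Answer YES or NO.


v = 9, block size k = 3, number of blocks = 12.
For resolvability, blocks must partition into parallel classes of size v/k = 3.
Total blocks must therefore be a multiple of 3: 12 = 3·4 + 0 ⇒ divisible ✓.
Greedy packing gives 4 candidate class(es). Each should be a full parallel class (size 3, covers all 9 points).
  Class 1 (3 blocks): {0,4,8}; {2,6,7}; {1,3,5}. Points covered: [0, 1, 2, 3, 4, 5, 6, 7, 8].
  Class 2 (3 blocks): {1,4,6}; {0,5,7}; {2,3,8}. Points covered: [0, 1, 2, 3, 4, 5, 6, 7, 8].
  Class 3 (3 blocks): {5,6,8}; {0,1,2}; {3,4,7}. Points covered: [0, 1, 2, 3, 4, 5, 6, 7, 8].
  Class 4 (3 blocks): {0,3,6}; {1,7,8}; {2,4,5}. Points covered: [0, 1, 2, 3, 4, 5, 6, 7, 8].
All classes full (size 3)? YES. All classes cover every point? YES.
Resolvable? YES.

YES
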